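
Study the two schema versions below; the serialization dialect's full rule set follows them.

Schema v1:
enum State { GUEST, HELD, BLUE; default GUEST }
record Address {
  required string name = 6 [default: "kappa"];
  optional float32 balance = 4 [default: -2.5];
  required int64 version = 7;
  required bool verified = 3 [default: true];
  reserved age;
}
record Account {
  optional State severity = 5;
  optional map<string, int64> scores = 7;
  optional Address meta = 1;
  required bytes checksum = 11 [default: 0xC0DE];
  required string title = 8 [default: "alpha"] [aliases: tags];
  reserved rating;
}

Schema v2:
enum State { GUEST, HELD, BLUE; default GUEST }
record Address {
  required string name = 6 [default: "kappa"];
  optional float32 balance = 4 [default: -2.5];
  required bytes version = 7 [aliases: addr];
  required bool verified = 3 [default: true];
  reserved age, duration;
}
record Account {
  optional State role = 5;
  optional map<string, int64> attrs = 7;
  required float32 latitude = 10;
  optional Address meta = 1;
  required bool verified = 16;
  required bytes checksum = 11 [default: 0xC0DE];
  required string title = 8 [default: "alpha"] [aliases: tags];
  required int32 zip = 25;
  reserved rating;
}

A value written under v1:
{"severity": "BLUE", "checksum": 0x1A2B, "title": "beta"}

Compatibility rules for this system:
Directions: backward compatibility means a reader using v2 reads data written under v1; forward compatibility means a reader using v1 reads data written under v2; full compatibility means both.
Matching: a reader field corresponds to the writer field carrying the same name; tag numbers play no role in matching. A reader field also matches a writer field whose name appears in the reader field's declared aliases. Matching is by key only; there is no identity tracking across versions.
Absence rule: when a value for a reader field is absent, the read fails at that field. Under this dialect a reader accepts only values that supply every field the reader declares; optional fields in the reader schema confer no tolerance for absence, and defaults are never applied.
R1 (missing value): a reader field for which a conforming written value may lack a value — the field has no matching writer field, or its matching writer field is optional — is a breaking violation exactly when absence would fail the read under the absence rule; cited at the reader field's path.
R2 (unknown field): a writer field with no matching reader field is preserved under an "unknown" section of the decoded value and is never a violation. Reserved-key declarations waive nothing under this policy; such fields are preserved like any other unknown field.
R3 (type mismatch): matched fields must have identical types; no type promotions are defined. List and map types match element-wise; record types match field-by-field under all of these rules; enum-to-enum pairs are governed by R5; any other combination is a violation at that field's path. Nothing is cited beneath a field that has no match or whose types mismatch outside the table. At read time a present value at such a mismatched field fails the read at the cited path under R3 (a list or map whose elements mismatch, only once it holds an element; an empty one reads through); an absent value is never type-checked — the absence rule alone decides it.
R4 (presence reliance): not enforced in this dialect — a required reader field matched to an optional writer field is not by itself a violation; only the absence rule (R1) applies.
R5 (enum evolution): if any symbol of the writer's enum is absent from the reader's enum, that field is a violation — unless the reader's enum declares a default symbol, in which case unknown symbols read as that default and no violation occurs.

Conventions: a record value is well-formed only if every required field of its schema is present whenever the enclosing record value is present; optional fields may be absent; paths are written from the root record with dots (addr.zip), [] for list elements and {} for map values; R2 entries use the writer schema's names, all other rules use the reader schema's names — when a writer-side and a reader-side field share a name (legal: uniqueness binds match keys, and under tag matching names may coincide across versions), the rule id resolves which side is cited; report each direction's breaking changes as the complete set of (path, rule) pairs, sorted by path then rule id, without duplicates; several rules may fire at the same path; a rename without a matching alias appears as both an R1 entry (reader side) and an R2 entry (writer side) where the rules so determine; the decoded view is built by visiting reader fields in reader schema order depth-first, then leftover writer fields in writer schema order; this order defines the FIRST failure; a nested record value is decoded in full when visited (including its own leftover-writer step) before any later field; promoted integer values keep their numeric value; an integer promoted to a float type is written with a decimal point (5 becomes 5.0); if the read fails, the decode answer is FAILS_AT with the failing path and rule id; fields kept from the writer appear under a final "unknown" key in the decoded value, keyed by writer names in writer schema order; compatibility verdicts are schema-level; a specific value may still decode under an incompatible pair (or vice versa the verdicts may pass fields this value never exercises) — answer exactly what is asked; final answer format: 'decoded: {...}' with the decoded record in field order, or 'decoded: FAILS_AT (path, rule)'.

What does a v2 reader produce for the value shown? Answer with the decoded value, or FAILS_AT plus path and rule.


each type pair in Account: writer, then reader
decode (reader v2):
  read fails at role under R1 (no fill)
  => FAILS_AT (role, R1)
the other Account changes do not affect what is asked:
  added field zip to record Account: required int32, tag 25 (in v2 it sits last) -> changes Account's schema-level verdicts only — the decode of this value is the same
  field version in record Address: type int64 changed to bytes -> changes Account's schema-level verdicts only — the decode of this value is the same
  renamed field scores to attrs in record Account -> changes Account's schema-level verdicts only — the decode of this value is the same
  added field verified to record Account: required bool, tag 16 (in v2 it sits immediately before checksum) -> changes Account's schema-level verdicts only — the decode of this value is the same
  added field latitude to record Account: required float32, tag 10 (in v2 it sits immediately before meta) -> changes Account's schema-level verdicts only — the decode of this value is the same

decoded: FAILS_AT (role, R1)


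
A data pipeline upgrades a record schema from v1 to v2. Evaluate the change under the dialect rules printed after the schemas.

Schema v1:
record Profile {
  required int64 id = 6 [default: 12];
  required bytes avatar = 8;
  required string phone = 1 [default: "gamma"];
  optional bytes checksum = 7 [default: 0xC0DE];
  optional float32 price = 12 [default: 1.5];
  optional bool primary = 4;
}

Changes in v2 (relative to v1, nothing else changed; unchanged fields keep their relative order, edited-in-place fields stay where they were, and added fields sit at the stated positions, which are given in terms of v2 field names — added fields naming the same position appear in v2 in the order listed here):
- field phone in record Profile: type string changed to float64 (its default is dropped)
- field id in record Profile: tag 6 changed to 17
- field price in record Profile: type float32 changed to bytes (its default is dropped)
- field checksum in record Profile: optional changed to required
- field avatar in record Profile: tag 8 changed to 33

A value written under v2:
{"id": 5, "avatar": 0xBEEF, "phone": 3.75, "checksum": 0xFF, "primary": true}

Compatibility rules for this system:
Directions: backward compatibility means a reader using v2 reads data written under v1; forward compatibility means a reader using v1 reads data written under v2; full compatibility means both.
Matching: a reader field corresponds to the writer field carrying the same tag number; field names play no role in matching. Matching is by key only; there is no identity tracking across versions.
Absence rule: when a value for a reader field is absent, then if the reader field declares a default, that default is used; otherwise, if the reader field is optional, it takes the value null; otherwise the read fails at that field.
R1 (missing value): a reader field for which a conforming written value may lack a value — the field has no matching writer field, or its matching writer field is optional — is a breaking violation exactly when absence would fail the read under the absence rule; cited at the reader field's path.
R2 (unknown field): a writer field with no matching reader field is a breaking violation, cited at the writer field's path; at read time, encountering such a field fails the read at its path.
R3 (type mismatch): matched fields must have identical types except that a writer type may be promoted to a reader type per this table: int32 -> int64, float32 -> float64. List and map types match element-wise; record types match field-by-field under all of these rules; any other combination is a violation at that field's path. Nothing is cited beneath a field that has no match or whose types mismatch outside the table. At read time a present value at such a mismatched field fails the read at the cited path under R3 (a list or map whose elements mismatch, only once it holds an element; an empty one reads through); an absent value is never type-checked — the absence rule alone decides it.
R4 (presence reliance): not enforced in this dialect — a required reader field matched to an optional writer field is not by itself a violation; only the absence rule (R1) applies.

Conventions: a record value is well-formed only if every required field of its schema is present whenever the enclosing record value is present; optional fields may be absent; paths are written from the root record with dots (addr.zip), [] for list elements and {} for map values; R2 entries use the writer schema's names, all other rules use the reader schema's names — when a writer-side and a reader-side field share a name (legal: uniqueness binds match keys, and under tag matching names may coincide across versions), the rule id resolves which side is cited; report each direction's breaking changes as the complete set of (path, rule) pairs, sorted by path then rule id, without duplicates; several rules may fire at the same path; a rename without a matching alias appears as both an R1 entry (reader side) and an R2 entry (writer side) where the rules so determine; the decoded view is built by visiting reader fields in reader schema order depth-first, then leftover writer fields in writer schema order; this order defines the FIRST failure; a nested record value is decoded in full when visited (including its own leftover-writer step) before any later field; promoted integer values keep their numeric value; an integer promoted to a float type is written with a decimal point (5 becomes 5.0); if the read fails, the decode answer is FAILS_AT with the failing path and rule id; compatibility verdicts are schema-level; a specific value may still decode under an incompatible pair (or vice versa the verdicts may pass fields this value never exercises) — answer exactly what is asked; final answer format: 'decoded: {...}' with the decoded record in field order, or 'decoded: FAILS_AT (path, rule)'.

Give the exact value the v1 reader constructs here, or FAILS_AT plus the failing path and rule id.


decoded: FAILS_AT (avatar, R1)

in Profile below, arrows point writer -> reader
decoding the Profile value with the v1 reader:
  id := 12 (absent -> default)
  read fails at avatar under R1 (no fill)
  => FAILS_AT (avatar, R1)
checking off the Profile differences that do not matter here:
  field phone in record Profile: type string changed to float64 (its default is dropped) -> shifts the Profile verdicts, not this decode
  field id in record Profile: tag 6 changed to 17 -> shifts the Profile verdicts, not this decode
  field price in record Profile: type float32 changed to bytes (its default is dropped) -> shifts the Profile verdicts, not this decode
  field checksum in record Profile: optional changed to required -> fires no rule on Profile under this dialect and leaves the result unchanged


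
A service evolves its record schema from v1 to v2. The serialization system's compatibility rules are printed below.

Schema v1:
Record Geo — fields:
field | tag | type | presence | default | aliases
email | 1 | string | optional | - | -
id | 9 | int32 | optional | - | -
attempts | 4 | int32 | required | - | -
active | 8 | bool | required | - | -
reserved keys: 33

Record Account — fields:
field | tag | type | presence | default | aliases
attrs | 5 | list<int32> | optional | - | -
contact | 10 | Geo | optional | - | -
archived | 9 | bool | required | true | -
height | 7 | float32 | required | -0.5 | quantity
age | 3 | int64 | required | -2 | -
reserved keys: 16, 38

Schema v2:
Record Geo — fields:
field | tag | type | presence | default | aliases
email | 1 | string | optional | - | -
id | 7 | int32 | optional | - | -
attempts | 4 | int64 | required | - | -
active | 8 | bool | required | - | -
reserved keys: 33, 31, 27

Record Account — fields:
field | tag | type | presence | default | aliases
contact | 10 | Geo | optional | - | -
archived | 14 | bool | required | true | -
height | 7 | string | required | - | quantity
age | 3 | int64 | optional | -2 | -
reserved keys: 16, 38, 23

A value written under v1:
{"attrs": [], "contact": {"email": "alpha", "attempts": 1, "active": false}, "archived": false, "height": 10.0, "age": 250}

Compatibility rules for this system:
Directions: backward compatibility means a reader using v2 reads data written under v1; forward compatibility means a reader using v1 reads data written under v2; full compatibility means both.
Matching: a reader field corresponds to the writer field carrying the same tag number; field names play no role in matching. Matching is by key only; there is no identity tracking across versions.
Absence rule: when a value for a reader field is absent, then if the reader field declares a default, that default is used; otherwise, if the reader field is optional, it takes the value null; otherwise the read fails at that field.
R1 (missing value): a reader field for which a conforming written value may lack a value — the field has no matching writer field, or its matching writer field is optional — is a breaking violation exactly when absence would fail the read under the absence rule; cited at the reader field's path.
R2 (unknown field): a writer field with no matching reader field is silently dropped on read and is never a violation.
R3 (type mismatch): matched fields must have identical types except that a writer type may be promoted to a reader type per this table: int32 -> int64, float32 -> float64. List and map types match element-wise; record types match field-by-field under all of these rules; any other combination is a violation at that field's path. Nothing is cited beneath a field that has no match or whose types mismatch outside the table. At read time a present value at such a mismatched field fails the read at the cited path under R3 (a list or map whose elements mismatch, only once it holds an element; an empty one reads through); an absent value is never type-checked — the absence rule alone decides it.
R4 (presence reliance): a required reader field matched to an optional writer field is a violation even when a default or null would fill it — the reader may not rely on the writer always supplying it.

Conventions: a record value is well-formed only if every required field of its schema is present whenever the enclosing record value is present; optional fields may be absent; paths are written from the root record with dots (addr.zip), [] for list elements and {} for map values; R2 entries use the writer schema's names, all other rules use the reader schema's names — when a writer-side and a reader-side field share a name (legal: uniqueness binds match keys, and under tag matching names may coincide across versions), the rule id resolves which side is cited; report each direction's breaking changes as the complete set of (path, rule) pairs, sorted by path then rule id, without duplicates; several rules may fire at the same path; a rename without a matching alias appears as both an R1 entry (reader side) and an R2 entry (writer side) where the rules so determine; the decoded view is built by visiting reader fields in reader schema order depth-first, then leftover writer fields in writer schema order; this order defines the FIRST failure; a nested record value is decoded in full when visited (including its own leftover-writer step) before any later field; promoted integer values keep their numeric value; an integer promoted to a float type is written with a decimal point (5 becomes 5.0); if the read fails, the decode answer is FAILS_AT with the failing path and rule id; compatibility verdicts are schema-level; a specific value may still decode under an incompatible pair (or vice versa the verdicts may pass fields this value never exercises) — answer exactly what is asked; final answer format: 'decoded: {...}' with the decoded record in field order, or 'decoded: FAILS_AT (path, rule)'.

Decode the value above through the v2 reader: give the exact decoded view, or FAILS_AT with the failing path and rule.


arrows below run writer -> reader for Account
decoding the Account value with the v2 reader:
  contact.email := "alpha"
  contact.id := null (absent, optional -> null)
  contact.attempts := 1 (int32 -> int64)
  contact.active := false
  archived := true (absent -> default)
  read fails at height under R3
  => FAILS_AT (height, R3)
diffs on Account not affecting the asked answer:
  removed field attrs from record Account -> no rule fires on it and the decoded Account view is identical with or without it
  field archived in record Account: tag 9 changed to 14 -> no rule fires on it and the decoded Account view is identical with or without it
  field age in record Account: required changed to optional -> a verdict-level change on Account — the shown value reads the same
  field id in record Geo: tag 9 changed to 7 -> no rule fires on it and the decoded Account view is identical with or without it
  field attempts in record Geo: type int32 changed to int64 -> a verdict-level change on Account — the shown value reads the same

decoded: FAILS_AT (height, R3)


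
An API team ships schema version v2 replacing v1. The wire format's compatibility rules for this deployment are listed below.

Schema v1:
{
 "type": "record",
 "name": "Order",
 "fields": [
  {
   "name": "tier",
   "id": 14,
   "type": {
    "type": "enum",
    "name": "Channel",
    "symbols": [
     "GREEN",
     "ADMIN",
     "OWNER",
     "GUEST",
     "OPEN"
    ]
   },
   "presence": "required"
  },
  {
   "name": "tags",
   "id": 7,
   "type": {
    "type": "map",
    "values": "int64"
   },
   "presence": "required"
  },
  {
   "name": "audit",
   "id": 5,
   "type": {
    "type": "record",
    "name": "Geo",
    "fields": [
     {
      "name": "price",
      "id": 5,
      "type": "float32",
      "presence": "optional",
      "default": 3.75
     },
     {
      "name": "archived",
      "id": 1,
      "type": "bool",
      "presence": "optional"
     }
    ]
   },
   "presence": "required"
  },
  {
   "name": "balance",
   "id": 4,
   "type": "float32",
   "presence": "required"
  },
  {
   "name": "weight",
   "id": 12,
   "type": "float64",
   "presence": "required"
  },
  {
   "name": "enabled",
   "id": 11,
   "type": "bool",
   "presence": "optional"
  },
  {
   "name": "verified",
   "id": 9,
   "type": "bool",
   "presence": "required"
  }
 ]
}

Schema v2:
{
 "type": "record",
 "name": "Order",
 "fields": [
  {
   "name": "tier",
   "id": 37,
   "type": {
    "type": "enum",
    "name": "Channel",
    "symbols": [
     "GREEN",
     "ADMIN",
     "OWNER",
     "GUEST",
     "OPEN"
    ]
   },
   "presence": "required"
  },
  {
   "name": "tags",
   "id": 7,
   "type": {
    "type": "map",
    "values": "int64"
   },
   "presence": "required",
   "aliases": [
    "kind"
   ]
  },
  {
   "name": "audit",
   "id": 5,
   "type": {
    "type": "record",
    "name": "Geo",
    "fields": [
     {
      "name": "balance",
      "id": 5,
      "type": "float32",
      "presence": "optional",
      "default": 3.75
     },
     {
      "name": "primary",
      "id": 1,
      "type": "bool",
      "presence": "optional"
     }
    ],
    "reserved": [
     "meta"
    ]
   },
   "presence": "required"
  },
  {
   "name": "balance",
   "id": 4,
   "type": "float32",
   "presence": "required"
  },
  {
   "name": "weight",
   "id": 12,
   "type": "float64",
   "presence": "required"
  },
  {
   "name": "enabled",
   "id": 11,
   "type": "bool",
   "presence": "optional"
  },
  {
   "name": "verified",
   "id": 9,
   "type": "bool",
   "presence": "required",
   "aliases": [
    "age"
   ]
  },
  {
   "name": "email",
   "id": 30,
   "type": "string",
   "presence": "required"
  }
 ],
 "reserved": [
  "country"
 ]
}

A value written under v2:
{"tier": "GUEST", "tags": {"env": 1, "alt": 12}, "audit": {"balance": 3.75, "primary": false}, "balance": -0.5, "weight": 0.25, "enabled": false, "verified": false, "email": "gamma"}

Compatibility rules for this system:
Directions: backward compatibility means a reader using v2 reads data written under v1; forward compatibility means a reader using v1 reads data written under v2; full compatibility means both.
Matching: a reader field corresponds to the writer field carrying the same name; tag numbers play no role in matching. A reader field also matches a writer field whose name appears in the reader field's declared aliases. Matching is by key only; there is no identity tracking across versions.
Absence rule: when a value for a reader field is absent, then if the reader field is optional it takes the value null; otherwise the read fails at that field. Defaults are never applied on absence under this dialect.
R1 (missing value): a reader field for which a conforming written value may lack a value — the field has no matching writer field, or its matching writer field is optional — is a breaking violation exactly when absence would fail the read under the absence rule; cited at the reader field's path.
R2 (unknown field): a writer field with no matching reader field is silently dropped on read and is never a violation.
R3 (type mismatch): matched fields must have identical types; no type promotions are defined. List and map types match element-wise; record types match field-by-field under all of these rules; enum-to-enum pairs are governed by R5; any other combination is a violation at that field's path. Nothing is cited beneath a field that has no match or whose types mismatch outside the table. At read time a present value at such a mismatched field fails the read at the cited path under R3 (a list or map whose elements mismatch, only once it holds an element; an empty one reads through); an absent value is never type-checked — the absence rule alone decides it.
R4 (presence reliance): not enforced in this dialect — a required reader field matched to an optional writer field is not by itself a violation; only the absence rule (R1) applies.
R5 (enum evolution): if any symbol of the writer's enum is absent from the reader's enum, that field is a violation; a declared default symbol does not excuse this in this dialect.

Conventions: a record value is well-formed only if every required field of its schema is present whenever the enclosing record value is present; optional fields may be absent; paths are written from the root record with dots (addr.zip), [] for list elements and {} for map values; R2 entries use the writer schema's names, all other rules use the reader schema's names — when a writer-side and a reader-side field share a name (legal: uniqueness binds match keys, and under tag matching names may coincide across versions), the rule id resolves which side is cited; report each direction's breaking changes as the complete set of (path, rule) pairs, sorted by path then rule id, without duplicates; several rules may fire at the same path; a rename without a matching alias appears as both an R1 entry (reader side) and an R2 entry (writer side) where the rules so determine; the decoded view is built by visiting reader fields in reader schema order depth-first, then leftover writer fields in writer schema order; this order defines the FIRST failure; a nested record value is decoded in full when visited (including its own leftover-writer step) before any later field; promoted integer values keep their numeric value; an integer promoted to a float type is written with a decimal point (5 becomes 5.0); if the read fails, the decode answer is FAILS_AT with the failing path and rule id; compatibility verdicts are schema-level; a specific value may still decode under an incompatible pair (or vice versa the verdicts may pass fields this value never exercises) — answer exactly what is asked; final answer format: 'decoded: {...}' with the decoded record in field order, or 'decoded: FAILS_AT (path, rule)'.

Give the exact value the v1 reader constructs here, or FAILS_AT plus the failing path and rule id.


in Order below, arrows point writer -> reader
decoding the Order value with the v1 reader:
  tier := "GUEST"
  tags := {"env": 1, "alt": 12}
  audit.price := null (not supplied -> null)
  audit.archived := null (not supplied -> null)
  writer audit.balance: unmatched, discarded
  writer audit.primary: unmatched, discarded
  balance := -0.5
  weight := 0.25
  enabled := false
  verified := false
  writer email: unmatched, discarded
  => decoded: {"tier": "GUEST", "tags": {"env": 1, "alt": 12}, "audit": {"price": null, "archived": null}, "balance": -0.5, "weight": 0.25, "enabled": false, "verified": false}
checking off the Order differences that do not matter here:
  field tier in record Order: tag 14 changed to 37 -> no rule fires on it and the decoded Order view is identical with or without it
  added field email to record Order: required string, tag 30 (in v2 it sits last) -> shifts the Order verdicts, not this decode

decoded: {"tier": "GUEST", "tags": {"env": 1, "alt": 12}, "audit": {"price": null, "archived": null}, "balance": -0.5, "weight": 0.25, "enabled": false, "verified": false}


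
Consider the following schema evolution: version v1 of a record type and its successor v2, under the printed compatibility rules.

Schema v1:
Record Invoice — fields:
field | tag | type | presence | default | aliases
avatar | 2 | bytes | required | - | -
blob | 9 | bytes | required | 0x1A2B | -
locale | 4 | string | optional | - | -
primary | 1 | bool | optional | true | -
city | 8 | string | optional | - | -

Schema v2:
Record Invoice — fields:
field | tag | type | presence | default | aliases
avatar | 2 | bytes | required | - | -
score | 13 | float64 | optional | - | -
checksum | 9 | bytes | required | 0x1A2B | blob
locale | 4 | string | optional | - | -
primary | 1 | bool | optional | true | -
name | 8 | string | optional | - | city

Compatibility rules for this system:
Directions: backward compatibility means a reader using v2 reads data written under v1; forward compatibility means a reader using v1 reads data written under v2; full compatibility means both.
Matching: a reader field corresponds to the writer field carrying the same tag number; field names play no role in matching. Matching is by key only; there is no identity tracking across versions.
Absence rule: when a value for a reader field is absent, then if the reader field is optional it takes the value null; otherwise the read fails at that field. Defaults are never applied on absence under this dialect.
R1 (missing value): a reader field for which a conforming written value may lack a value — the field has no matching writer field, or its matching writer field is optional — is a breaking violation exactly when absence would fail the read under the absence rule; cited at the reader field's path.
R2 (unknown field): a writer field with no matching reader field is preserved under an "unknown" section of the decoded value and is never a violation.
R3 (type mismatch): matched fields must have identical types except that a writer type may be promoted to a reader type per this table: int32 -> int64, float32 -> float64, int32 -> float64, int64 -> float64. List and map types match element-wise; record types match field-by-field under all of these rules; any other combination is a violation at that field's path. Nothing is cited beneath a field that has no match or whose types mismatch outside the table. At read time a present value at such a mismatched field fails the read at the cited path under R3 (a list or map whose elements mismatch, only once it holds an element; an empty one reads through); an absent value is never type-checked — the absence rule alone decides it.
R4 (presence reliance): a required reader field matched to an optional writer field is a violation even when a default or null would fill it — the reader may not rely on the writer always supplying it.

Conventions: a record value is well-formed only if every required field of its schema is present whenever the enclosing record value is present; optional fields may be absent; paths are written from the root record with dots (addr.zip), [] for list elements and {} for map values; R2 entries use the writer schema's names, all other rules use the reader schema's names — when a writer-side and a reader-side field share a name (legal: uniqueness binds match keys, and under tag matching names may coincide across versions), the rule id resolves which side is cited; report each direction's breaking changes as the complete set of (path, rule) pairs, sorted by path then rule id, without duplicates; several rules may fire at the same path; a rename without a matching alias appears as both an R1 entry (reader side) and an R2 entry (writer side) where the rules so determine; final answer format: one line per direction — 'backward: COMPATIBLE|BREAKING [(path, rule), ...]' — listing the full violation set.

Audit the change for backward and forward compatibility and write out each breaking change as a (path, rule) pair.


arrows below run writer -> reader for Invoice
backward on Invoice — v2 reading data written by v1:
  bytes -> bytes, writer required: avatar aligns to avatar
  score has no writer counterpart
  bytes -> bytes, writer required: checksum aligns to blob
  string -> string, writer optional: locale aligns to locale
  bool -> bool, writer optional: primary aligns to primary
  string -> string, writer optional: name aligns to city
  nothing fires on Invoice: backward is COMPATIBLE
forward on Invoice — v1 reading data written by v2:
  bytes -> bytes, writer required: avatar aligns to avatar
  bytes -> bytes, writer required: blob aligns to checksum
  string -> string, writer optional: locale aligns to locale
  bool -> bool, writer optional: primary aligns to primary
  string -> string, writer optional: city aligns to name
  leftover writer field: score
  nothing fires on Invoice: forward is COMPATIBLE

backward: COMPATIBLE []; forward: COMPATIBLE []


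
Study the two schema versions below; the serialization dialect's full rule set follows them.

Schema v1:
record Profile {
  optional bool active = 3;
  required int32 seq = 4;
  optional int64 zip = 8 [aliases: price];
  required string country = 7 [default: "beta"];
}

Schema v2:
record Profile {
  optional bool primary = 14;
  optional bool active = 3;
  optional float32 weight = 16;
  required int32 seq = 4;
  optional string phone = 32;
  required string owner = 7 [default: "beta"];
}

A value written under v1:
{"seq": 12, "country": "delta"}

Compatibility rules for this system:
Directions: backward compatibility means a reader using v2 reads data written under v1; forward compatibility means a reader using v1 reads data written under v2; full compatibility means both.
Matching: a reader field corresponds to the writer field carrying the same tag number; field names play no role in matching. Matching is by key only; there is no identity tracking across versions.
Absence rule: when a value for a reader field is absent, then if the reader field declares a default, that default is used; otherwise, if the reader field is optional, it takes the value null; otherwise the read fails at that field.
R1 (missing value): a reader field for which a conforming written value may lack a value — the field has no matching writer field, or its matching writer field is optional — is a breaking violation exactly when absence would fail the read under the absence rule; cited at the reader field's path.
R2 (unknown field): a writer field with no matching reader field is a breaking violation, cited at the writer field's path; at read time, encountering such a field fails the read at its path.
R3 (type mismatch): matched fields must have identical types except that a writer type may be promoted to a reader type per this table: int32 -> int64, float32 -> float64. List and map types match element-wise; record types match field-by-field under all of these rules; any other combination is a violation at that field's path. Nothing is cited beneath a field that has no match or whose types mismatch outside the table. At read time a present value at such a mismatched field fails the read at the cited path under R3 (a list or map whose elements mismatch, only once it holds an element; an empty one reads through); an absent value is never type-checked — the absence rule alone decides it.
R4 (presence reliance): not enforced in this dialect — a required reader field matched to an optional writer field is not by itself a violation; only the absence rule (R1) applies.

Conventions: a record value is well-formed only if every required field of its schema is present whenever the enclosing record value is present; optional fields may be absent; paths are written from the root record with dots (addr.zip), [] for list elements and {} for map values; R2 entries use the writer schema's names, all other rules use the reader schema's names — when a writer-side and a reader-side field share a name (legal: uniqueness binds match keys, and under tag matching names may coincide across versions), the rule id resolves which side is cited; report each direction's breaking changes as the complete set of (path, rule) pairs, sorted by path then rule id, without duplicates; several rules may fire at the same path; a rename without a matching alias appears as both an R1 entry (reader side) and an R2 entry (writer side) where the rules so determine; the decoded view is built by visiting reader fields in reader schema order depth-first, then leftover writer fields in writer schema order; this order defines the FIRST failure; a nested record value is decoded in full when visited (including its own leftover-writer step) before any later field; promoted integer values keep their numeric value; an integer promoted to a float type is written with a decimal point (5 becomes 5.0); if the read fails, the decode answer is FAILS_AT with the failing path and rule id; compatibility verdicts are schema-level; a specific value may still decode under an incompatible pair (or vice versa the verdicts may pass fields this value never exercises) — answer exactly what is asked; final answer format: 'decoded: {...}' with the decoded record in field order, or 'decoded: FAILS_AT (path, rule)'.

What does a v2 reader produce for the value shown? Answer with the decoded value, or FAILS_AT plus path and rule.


arrows below run writer -> reader for Profile
migrating the Profile value to v2:
  primary := null (absent, optional -> null)
  active := null (absent, optional -> null)
  weight := null (absent, optional -> null)
  seq := 12
  phone := null (absent, optional -> null)
  owner := "delta" (from writer country)
  => decoded: {"primary": null, "active": null, "weight": null, "seq": 12, "phone": null, "owner": "delta"}

decoded: {"primary": null, "active": null, "weight": null, "seq": 12, "phone": null, "owner": "delta"}


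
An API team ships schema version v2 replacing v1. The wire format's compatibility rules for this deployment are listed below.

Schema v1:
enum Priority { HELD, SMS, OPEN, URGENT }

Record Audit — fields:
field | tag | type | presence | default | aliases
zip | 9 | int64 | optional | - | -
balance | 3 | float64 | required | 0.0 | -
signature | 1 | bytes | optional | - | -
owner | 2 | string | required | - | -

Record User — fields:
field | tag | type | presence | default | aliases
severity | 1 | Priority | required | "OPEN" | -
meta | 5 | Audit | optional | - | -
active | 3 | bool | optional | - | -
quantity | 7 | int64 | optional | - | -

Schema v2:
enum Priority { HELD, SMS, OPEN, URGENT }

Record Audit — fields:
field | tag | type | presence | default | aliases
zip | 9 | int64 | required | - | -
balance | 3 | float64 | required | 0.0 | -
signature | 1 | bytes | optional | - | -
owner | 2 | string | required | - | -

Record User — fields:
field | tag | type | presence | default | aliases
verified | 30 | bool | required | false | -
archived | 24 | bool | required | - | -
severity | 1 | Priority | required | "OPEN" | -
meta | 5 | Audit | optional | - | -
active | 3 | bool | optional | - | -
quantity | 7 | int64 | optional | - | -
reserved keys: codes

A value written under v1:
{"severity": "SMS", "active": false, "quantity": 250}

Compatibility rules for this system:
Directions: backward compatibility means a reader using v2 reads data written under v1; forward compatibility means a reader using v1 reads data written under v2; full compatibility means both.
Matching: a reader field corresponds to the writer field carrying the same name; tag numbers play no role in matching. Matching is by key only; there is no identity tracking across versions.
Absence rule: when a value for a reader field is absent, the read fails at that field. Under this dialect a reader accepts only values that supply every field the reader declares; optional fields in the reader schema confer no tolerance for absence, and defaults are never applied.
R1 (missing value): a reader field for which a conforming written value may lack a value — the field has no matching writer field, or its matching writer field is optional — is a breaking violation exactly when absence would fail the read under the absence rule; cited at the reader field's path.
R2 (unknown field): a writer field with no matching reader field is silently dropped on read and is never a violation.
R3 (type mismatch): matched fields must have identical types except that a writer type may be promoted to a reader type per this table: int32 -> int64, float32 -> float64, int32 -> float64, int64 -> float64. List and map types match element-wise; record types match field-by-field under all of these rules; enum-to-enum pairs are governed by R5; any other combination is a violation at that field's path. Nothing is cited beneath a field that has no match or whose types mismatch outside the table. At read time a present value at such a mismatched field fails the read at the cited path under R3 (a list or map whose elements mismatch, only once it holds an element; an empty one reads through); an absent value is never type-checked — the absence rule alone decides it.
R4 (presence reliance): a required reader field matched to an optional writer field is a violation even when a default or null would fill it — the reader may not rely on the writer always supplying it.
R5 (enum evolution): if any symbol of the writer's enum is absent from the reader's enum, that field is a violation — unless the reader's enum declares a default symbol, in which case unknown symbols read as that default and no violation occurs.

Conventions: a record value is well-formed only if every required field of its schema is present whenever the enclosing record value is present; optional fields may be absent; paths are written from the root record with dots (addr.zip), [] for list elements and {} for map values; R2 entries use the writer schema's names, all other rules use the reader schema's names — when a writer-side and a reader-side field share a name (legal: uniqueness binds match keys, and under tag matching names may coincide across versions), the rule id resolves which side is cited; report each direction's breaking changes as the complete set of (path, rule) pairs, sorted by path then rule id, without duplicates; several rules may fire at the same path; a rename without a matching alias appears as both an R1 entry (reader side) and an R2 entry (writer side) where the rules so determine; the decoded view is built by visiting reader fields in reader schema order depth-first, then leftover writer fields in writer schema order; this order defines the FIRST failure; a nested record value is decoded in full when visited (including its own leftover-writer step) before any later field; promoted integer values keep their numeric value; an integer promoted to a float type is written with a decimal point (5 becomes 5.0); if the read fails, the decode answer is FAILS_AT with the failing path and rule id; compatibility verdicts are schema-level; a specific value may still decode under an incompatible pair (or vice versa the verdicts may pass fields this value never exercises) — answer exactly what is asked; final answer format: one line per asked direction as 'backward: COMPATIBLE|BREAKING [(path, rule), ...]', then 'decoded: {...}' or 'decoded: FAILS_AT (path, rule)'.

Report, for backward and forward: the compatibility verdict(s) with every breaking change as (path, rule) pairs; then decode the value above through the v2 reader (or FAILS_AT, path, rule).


backward: BREAKING [(active, R1), (archived, R1), (meta, R1), (meta.signature, R1), (meta.zip, R1), (meta.zip, R4), (quantity, R1), (verified, R1)]; forward: BREAKING [(active, R1), (meta, R1), (meta.signature, R1), (quantity, R1)]; decoded: FAILS_AT (verified, R1)

the writer's type comes first in each User pair
backward on User — v2 reading data written by v1:
  verified has no writer counterpart
  archived has no writer counterpart
  severity: paired with writer severity (Priority -> Priority; writer required)
  meta: paired with writer meta (Audit -> Audit; writer optional)
  active: paired with writer active (bool -> bool; writer optional)
  quantity: paired with writer quantity (int64 -> int64; writer optional)
  meta.zip: paired with writer meta.zip (int64 -> int64; writer optional)
  meta.balance: paired with writer meta.balance (float64 -> float64; writer required)
  meta.signature: paired with writer meta.signature (bytes -> bytes; writer optional)
  meta.owner: paired with writer meta.owner (string -> string; writer required)
  violation R1 at active
  violation R1 at archived
  violation R1 at meta
  violation R1 at meta.signature
  violation R1 at meta.zip
  violation R4 at meta.zip
  violation R1 at quantity
  violation R1 at verified
  => 8 violation(s): backward is BREAKING for User
forward on User — v1 reading data written by v2:
  severity: paired with writer severity (Priority -> Priority; writer required)
  meta: paired with writer meta (Audit -> Audit; writer optional)
  active: paired with writer active (bool -> bool; writer optional)
  quantity: paired with writer quantity (int64 -> int64; writer optional)
  leftover writer field: verified
  leftover writer field: archived
  meta.zip: paired with writer meta.zip (int64 -> int64; writer required)
  meta.balance: paired with writer meta.balance (float64 -> float64; writer required)
  meta.signature: paired with writer meta.signature (bytes -> bytes; writer optional)
  meta.owner: paired with writer meta.owner (string -> string; writer required)
  violation R1 at active
  violation R1 at meta
  violation R1 at meta.signature
  violation R1 at quantity
  => 4 violation(s): forward is BREAKING for User
decode (reader v2):
  read fails at verified under R1 (no fill)
  => FAILS_AT (verified, R1)
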